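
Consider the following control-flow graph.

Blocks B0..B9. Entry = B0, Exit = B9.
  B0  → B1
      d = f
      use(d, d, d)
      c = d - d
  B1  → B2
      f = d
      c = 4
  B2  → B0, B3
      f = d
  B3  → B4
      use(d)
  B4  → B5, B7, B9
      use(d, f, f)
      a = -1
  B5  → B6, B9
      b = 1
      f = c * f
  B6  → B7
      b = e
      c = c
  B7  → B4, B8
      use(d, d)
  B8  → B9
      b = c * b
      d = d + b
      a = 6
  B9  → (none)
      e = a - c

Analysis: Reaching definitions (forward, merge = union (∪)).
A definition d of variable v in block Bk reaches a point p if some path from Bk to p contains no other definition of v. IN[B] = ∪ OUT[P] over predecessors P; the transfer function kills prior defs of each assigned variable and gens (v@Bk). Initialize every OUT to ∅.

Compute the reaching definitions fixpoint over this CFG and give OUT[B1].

Per-block solution:
  B0:   IN={c@B1, d@B0, f@B2}   OUT={c@B0, d@B0, f@B2}
  B1:   IN={c@B0, d@B0, f@B2}   OUT={c@B1, d@B0, f@B1}
  B2:   IN={c@B1, d@B0, f@B1}   OUT={c@B1, d@B0, f@B2}
  B3:   IN={c@B1, d@B0, f@B2}   OUT={c@B1, d@B0, f@B2}
  B4:   IN={a@B4, b@B6, c@B1, c@B6, d@B0, f@B2, f@B5}   OUT={a@B4, b@B6, c@B1, c@B6, d@B0, f@B2, f@B5}
  B5:   IN={a@B4, b@B6, c@B1, c@B6, d@B0, f@B2, f@B5}   OUT={a@B4, b@B5, c@B1, c@B6, d@B0, f@B5}
  B6:   IN={a@B4, b@B5, c@B1, c@B6, d@B0, f@B5}   OUT={a@B4, b@B6, c@B6, d@B0, f@B5}
  B7:   IN={a@B4, b@B6, c@B1, c@B6, d@B0, f@B2, f@B5}   OUT={a@B4, b@B6, c@B1, c@B6, d@B0, f@B2, f@B5}
  B8:   IN={a@B4, b@B6, c@B1, c@B6, d@B0, f@B2, f@B5}   OUT={a@B8, b@B8, c@B1, c@B6, d@B8, f@B2, f@B5}
  B9:   IN={a@B4, a@B8, b@B5, b@B6, b@B8, c@B1, c@B6, d@B0, d@B8, f@B2, f@B5}   OUT={a@B4, a@B8, b@B5, b@B6, b@B8, c@B1, c@B6, d@B0, d@B8, e@B9, f@B2, f@B5}

Merge at B1: IN[B1] = OUT[B0] = {c@B0, d@B0, f@B2}
Applying B1's transfer function to that IN value gives OUT[B1] (row B1 above).

Answer: {c@B1, d@B0, f@B1}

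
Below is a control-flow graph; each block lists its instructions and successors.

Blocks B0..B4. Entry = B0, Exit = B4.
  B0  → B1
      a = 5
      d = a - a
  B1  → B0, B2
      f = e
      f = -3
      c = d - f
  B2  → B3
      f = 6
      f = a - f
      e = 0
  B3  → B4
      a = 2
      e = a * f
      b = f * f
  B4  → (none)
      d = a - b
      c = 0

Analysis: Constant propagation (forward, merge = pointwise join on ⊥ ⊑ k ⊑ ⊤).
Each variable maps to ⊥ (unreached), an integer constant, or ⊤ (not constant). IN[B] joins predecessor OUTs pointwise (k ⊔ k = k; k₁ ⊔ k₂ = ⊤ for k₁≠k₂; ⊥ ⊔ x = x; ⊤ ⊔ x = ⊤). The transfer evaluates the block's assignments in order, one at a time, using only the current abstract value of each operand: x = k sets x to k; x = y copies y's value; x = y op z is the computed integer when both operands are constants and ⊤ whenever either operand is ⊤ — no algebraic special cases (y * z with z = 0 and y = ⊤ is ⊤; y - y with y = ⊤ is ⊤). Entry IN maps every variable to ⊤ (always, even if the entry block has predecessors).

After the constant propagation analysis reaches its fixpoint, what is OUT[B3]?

Answer: {a: 2, b: 1, c: 3, d: 0, e: -2, f: -1}

Working:
Converged values:
  B0:   IN=(all ⊤)   OUT={a:5, d:0; rest ⊤}
  B1:   IN={a:5, d:0; rest ⊤}   OUT={a:5, c:3, d:0, f:-3; rest ⊤}
  B2:   IN={a:5, c:3, d:0, f:-3; rest ⊤}   OUT={a:5, c:3, d:0, e:0, f:-1; rest ⊤}
  B3:   IN={a:5, c:3, d:0, e:0, f:-1; rest ⊤}   OUT={a:2, b:1, c:3, d:0, e:-2, f:-1; rest ⊤}
  B4:   IN={a:2, b:1, c:3, d:0, e:-2, f:-1; rest ⊤}   OUT={a:2, b:1, c:0, d:1, e:-2, f:-1; rest ⊤}

Merge at B3: IN[B3] = OUT[B2] = {a: 5, b: ⊤, c: 3, d: 0, e: 0, f: -1}
Applying B3's transfer function to that IN value gives OUT[B3] (row B3 above).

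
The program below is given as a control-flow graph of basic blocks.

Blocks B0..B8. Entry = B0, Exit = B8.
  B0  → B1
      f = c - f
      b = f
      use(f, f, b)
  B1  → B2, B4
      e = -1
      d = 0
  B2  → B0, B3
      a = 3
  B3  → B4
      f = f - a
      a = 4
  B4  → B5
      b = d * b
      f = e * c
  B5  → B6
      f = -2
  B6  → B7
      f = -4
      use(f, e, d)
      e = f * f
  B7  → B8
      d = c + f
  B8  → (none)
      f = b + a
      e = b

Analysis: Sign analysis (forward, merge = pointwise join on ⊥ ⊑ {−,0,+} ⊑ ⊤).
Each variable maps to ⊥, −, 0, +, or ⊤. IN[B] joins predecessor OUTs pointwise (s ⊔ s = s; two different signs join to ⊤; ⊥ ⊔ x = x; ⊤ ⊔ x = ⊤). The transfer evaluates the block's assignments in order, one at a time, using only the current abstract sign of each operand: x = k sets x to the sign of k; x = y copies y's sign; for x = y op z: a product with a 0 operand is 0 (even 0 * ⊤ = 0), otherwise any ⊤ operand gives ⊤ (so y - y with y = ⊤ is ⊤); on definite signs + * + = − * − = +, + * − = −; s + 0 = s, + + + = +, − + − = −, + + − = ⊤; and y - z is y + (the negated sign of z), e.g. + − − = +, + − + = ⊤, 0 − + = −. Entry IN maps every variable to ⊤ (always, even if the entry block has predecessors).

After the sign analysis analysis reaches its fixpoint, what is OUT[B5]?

Per-block solution:
  B0:   IN=(all ⊤)   OUT=(all ⊤)
  B1:   IN=(all ⊤)   OUT={d:0, e:-; rest ⊤}
  B2:   IN={d:0, e:-; rest ⊤}   OUT={a:+, d:0, e:-; rest ⊤}
  B3:   IN={a:+, d:0, e:-; rest ⊤}   OUT={a:+, d:0, e:-; rest ⊤}
  B4:   IN={d:0, e:-; rest ⊤}   OUT={b:0, d:0, e:-; rest ⊤}
  B5:   IN={b:0, d:0, e:-; rest ⊤}   OUT={b:0, d:0, e:-, f:-; rest ⊤}
  B6:   IN={b:0, d:0, e:-, f:-; rest ⊤}   OUT={b:0, d:0, e:+, f:-; rest ⊤}
  B7:   IN={b:0, d:0, e:+, f:-; rest ⊤}   OUT={b:0, e:+, f:-; rest ⊤}
  B8:   IN={b:0, e:+, f:-; rest ⊤}   OUT={b:0, e:0; rest ⊤}

Merge at B5: IN[B5] = OUT[B4] = {a: ⊤, b: 0, c: ⊤, d: 0, e: -, f: ⊤}
Applying B5's transfer function to that IN value gives OUT[B5] (row B5 above).

Answer: {a: ⊤, b: 0, c: ⊤, d: 0, e: -, f: -}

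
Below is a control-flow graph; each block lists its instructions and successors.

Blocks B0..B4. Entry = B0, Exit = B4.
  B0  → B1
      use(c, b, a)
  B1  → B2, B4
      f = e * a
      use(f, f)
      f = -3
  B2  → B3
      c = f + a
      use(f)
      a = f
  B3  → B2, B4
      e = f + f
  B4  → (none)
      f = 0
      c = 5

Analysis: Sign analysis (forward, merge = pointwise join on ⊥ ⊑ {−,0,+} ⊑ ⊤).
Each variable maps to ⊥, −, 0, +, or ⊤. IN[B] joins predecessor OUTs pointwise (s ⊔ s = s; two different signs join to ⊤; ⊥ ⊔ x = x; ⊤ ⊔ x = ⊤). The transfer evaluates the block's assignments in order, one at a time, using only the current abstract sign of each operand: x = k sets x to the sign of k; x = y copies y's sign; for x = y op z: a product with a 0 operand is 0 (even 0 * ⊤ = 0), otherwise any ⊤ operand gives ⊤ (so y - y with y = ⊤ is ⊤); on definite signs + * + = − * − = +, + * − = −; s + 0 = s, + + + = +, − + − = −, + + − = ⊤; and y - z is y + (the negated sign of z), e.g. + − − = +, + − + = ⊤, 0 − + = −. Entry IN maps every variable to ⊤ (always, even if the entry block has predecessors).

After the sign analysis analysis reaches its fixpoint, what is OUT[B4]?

Fixpoint table:
  B0:   IN=(all ⊤)   OUT=(all ⊤)
  B1:   IN=(all ⊤)   OUT={f:-; rest ⊤}
  B2:   IN={f:-; rest ⊤}   OUT={a:-, f:-; rest ⊤}
  B3:   IN={a:-, f:-; rest ⊤}   OUT={a:-, e:-, f:-; rest ⊤}
  B4:   IN={f:-; rest ⊤}   OUT={c:+, f:0; rest ⊤}

Merge at B4: IN[B4] = OUT[B1] ⊔ OUT[B3] = {a: ⊤, b: ⊤, c: ⊤, d: ⊤, e: ⊤, f: -}
Applying B4's transfer function to that IN value gives OUT[B4] (row B4 above).

Answer: {a: ⊤, b: ⊤, c: +, d: ⊤, e: ⊤, f: 0}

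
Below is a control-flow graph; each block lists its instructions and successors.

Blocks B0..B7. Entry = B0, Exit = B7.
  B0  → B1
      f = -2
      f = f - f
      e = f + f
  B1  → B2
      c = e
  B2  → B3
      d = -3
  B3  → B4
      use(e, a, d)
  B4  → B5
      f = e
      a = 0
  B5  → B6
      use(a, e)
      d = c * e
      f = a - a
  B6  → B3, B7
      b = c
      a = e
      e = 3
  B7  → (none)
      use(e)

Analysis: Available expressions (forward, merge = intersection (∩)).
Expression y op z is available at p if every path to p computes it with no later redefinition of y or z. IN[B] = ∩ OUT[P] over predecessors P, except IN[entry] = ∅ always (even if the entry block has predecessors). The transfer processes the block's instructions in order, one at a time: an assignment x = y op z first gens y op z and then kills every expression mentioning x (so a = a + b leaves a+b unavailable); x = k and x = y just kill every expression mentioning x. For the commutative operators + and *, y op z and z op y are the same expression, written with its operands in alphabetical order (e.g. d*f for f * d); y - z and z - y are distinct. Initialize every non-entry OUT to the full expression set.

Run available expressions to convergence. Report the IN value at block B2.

Per-block solution:
  B0: | IN={} | OUT={f+f}
  B1: | IN={f+f} | OUT={f+f}
  B2: | IN={f+f} | OUT={f+f}
  B3: | IN={} | OUT={}
  B4: | IN={} | OUT={}
  B5: | IN={} | OUT={a-a, c*e}
  B6: | IN={a-a, c*e} | OUT={}
  B7: | IN={} | OUT={}

Merge at B2: IN[B2] = OUT[B1] = {f+f}

Answer: {f+f}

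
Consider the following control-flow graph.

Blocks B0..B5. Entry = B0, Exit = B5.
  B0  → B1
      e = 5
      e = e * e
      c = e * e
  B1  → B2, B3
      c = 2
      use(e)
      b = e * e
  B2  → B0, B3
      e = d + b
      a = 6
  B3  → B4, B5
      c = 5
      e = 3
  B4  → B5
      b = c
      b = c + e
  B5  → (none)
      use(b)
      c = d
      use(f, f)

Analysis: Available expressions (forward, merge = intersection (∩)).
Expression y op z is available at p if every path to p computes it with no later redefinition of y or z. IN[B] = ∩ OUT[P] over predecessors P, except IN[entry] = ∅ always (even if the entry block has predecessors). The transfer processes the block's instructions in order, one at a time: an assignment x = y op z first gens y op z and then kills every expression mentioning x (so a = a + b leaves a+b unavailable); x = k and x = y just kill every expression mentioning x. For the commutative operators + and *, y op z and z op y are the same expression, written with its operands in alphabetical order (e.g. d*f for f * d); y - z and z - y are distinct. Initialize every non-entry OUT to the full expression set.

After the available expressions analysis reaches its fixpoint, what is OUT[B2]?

Converged values:
  B0:  IN={}  OUT={e*e}
  B1:  IN={e*e}  OUT={e*e}
  B2:  IN={e*e}  OUT={b+d}
  B3:  IN={}  OUT={}
  B4:  IN={}  OUT={c+e}
  B5:  IN={}  OUT={}

Merge at B2: IN[B2] = OUT[B1] = {e*e}
Applying B2's transfer function to that IN value gives OUT[B2] (row B2 above).

Answer: {b+d}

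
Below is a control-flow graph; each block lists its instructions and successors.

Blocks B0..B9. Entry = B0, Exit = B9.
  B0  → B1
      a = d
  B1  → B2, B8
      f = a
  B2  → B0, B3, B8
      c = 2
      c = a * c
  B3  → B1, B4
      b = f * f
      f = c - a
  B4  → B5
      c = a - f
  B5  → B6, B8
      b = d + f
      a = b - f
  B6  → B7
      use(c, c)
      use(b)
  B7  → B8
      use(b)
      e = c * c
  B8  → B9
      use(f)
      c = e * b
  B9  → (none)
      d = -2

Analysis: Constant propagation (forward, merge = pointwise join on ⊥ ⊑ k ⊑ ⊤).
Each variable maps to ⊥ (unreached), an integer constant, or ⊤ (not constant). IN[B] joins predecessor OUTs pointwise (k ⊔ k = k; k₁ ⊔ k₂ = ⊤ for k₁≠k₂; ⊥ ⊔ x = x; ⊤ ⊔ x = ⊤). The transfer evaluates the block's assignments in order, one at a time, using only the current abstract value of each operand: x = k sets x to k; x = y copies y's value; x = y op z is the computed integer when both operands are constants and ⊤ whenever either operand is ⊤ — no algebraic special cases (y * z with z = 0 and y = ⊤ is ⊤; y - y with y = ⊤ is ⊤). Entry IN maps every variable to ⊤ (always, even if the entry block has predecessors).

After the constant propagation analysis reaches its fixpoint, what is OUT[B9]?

Converged values:
  B0: | IN=(all ⊤) | OUT=(all ⊤)
  B1: | IN=(all ⊤) | OUT=(all ⊤)
  B2: | IN=(all ⊤) | OUT=(all ⊤)
  B3: | IN=(all ⊤) | OUT=(all ⊤)
  B4: | IN=(all ⊤) | OUT=(all ⊤)
  B5: | IN=(all ⊤) | OUT=(all ⊤)
  B6: | IN=(all ⊤) | OUT=(all ⊤)
  B7: | IN=(all ⊤) | OUT=(all ⊤)
  B8: | IN=(all ⊤) | OUT=(all ⊤)
  B9: | IN=(all ⊤) | OUT={d:-2; rest ⊤}

Merge at B9: IN[B9] = OUT[B8] = {a: ⊤, b: ⊤, c: ⊤, d: ⊤, e: ⊤, f: ⊤}
Applying B9's transfer function to that IN value gives OUT[B9] (row B9 above).

Answer: {a: ⊤, b: ⊤, c: ⊤, d: -2, e: ⊤, f: ⊤}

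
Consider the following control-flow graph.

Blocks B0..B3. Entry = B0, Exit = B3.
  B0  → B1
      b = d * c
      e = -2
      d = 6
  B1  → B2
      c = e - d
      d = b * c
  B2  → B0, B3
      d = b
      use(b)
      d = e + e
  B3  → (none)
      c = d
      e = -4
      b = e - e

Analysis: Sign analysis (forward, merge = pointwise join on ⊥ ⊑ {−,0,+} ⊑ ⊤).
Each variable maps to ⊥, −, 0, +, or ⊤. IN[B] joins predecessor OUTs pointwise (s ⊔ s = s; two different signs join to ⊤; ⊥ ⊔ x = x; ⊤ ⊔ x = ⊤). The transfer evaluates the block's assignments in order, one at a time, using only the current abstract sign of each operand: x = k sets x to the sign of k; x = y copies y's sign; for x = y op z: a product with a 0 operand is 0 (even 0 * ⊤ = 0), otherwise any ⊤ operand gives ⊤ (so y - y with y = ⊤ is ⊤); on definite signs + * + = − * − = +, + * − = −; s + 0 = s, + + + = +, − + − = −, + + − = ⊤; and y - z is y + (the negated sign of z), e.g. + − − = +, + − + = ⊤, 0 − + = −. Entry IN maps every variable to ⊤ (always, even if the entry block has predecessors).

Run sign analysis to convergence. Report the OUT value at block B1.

Fixpoint table:
  B0: | IN=(all ⊤) | OUT={d:+, e:-; rest ⊤}
  B1: | IN={d:+, e:-; rest ⊤} | OUT={c:-, e:-; rest ⊤}
  B2: | IN={c:-, e:-; rest ⊤} | OUT={c:-, d:-, e:-; rest ⊤}
  B3: | IN={c:-, d:-, e:-; rest ⊤} | OUT={c:-, d:-, e:-; rest ⊤}

Merge at B1: IN[B1] = OUT[B0] = {a: ⊤, b: ⊤, c: ⊤, d: +, e: -, f: ⊤}
Applying B1's transfer function to that IN value gives OUT[B1] (row B1 above).

Answer: {a: ⊤, b: ⊤, c: -, d: ⊤, e: -, f: ⊤}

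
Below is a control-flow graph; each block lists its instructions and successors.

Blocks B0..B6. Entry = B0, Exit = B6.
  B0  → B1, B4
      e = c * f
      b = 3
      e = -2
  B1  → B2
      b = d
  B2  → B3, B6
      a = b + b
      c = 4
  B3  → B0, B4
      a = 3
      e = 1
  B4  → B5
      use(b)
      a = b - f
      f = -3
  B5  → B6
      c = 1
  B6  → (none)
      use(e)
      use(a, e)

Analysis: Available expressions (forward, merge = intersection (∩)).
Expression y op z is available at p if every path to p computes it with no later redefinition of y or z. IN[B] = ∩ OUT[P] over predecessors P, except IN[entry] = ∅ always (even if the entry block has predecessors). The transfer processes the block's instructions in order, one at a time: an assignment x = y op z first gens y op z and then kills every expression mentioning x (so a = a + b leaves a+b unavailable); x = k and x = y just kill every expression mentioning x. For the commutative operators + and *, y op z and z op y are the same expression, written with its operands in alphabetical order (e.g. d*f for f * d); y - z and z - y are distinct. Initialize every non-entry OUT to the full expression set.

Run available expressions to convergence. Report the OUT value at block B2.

Per-block solution:
  B0:   IN={}   OUT={c*f}
  B1:   IN={c*f}   OUT={c*f}
  B2:   IN={c*f}   OUT={b+b}
  B3:   IN={b+b}   OUT={b+b}
  B4:   IN={}   OUT={}
  B5:   IN={}   OUT={}
  B6:   IN={}   OUT={}

Merge at B2: IN[B2] = OUT[B1] = {c*f}
Applying B2's transfer function to that IN value gives OUT[B2] (row B2 above).

Answer: {b+b}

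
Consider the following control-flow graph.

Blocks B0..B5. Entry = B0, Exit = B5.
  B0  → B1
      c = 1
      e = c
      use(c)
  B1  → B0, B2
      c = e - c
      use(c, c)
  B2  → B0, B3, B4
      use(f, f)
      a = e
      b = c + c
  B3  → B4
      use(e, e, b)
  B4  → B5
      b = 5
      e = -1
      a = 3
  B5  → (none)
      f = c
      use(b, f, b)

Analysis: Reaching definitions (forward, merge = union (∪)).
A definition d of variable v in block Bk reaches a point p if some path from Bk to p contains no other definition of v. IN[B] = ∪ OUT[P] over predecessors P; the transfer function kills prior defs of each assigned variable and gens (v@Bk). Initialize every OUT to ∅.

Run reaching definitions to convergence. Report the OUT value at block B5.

Answer: {a@B4, b@B4, c@B1, e@B4, f@B5}

Working:
Fixpoint table:
  B0: | IN={a@B2, b@B2, c@B1, e@B0} | OUT={a@B2, b@B2, c@B0, e@B0}
  B1: | IN={a@B2, b@B2, c@B0, e@B0} | OUT={a@B2, b@B2, c@B1, e@B0}
  B2: | IN={a@B2, b@B2, c@B1, e@B0} | OUT={a@B2, b@B2, c@B1, e@B0}
  B3: | IN={a@B2, b@B2, c@B1, e@B0} | OUT={a@B2, b@B2, c@B1, e@B0}
  B4: | IN={a@B2, b@B2, c@B1, e@B0} | OUT={a@B4, b@B4, c@B1, e@B4}
  B5: | IN={a@B4, b@B4, c@B1, e@B4} | OUT={a@B4, b@B4, c@B1, e@B4, f@B5}

Merge at B5: IN[B5] = OUT[B4] = {a@B4, b@B4, c@B1, e@B4}
Applying B5's transfer function to that IN value gives OUT[B5] (row B5 above).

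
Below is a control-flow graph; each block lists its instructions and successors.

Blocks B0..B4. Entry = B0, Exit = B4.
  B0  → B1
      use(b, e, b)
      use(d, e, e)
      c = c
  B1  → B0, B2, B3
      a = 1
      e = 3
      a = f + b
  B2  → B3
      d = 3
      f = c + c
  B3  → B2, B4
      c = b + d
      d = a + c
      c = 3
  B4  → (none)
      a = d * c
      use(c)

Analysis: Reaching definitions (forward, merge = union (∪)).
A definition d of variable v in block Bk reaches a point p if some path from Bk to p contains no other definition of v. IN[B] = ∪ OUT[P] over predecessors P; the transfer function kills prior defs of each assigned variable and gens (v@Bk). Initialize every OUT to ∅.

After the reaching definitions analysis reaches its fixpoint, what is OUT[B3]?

Answer: {a@B1, c@B3, d@B3, e@B1, f@B2}

Derivation:
Per-block solution:
  B0: | IN={a@B1, c@B0, e@B1} | OUT={a@B1, c@B0, e@B1}
  B1: | IN={a@B1, c@B0, e@B1} | OUT={a@B1, c@B0, e@B1}
  B2: | IN={a@B1, c@B0, c@B3, d@B3, e@B1, f@B2} | OUT={a@B1, c@B0, c@B3, d@B2, e@B1, f@B2}
  B3: | IN={a@B1, c@B0, c@B3, d@B2, e@B1, f@B2} | OUT={a@B1, c@B3, d@B3, e@B1, f@B2}
  B4: | IN={a@B1, c@B3, d@B3, e@B1, f@B2} | OUT={a@B4, c@B3, d@B3, e@B1, f@B2}

Merge at B3: IN[B3] = OUT[B1] ⊔ OUT[B2] = {a@B1, c@B0, c@B3, d@B2, e@B1, f@B2}
Applying B3's transfer function to that IN value gives OUT[B3] (row B3 above).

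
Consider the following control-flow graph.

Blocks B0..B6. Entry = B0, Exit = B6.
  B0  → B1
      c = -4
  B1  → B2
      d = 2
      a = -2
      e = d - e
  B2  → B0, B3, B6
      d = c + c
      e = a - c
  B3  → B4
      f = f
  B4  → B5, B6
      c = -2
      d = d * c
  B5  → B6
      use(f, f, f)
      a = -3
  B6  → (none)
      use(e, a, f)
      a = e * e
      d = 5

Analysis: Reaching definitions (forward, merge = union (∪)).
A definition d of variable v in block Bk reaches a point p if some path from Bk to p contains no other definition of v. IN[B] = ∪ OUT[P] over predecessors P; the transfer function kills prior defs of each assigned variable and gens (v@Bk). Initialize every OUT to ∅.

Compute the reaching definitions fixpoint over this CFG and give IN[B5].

Fixpoint table:
  B0: | IN={a@B1, c@B0, d@B2, e@B2} | OUT={a@B1, c@B0, d@B2, e@B2}
  B1: | IN={a@B1, c@B0, d@B2, e@B2} | OUT={a@B1, c@B0, d@B1, e@B1}
  B2: | IN={a@B1, c@B0, d@B1, e@B1} | OUT={a@B1, c@B0, d@B2, e@B2}
  B3: | IN={a@B1, c@B0, d@B2, e@B2} | OUT={a@B1, c@B0, d@B2, e@B2, f@B3}
  B4: | IN={a@B1, c@B0, d@B2, e@B2, f@B3} | OUT={a@B1, c@B4, d@B4, e@B2, f@B3}
  B5: | IN={a@B1, c@B4, d@B4, e@B2, f@B3} | OUT={a@B5, c@B4, d@B4, e@B2, f@B3}
  B6: | IN={a@B1, a@B5, c@B0, c@B4, d@B2, d@B4, e@B2, f@B3} | OUT={a@B6, c@B0, c@B4, d@B6, e@B2, f@B3}

Merge at B5: IN[B5] = OUT[B4] = {a@B1, c@B4, d@B4, e@B2, f@B3}

Answer: {a@B1, c@B4, d@B4, e@B2, f@B3}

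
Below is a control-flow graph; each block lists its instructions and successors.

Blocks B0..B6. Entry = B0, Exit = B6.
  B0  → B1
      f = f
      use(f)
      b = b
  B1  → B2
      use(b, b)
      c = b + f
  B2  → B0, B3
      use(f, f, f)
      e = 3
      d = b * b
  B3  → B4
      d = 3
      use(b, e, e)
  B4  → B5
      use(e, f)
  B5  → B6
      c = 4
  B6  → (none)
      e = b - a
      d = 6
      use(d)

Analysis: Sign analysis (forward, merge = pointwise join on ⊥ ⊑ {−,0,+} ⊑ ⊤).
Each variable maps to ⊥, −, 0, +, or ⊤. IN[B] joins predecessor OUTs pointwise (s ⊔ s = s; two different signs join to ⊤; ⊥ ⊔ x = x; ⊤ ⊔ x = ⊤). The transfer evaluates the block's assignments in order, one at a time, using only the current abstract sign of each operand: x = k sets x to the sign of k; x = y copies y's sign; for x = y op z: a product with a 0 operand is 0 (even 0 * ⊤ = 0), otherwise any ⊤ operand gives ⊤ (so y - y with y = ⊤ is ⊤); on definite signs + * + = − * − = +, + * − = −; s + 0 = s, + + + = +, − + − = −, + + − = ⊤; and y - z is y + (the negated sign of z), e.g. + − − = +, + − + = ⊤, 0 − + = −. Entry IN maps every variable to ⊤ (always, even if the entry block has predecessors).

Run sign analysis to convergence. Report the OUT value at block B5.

Answer: {a: ⊤, b: ⊤, c: +, d: +, e: +, f: ⊤}

Working:
Converged values:
  B0:   IN=(all ⊤)   OUT=(all ⊤)
  B1:   IN=(all ⊤)   OUT=(all ⊤)
  B2:   IN=(all ⊤)   OUT={e:+; rest ⊤}
  B3:   IN={e:+; rest ⊤}   OUT={d:+, e:+; rest ⊤}
  B4:   IN={d:+, e:+; rest ⊤}   OUT={d:+, e:+; rest ⊤}
  B5:   IN={d:+, e:+; rest ⊤}   OUT={c:+, d:+, e:+; rest ⊤}
  B6:   IN={c:+, d:+, e:+; rest ⊤}   OUT={c:+, d:+; rest ⊤}

Merge at B5: IN[B5] = OUT[B4] = {a: ⊤, b: ⊤, c: ⊤, d: +, e: +, f: ⊤}
Applying B5's transfer function to that IN value gives OUT[B5] (row B5 above).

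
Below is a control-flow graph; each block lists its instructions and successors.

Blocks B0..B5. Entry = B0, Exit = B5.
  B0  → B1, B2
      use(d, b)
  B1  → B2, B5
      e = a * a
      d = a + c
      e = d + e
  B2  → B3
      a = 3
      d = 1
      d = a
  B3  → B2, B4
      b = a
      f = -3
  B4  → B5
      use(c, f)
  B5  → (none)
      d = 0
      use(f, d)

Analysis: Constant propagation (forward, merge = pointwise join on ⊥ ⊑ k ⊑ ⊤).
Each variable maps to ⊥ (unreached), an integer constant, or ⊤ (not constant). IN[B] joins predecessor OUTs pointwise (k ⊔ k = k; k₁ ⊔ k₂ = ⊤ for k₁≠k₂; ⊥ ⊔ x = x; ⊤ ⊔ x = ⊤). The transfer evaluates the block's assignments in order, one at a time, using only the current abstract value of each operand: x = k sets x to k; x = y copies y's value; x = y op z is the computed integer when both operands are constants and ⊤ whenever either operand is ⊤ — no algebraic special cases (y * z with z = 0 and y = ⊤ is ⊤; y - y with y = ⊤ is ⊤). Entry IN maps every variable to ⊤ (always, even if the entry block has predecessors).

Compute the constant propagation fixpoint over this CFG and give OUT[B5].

Answer: {a: ⊤, b: ⊤, c: ⊤, d: 0, e: ⊤, f: ⊤}

Working:
Fixpoint table:
  B0: | IN=(all ⊤) | OUT=(all ⊤)
  B1: | IN=(all ⊤) | OUT=(all ⊤)
  B2: | IN=(all ⊤) | OUT={a:3, d:3; rest ⊤}
  B3: | IN={a:3, d:3; rest ⊤} | OUT={a:3, b:3, d:3, f:-3; rest ⊤}
  B4: | IN={a:3, b:3, d:3, f:-3; rest ⊤} | OUT={a:3, b:3, d:3, f:-3; rest ⊤}
  B5: | IN=(all ⊤) | OUT={d:0; rest ⊤}

Merge at B5: IN[B5] = OUT[B1] ⊔ OUT[B4] = {a: ⊤, b: ⊤, c: ⊤, d: ⊤, e: ⊤, f: ⊤}
Applying B5's transfer function to that IN value gives OUT[B5] (row B5 above).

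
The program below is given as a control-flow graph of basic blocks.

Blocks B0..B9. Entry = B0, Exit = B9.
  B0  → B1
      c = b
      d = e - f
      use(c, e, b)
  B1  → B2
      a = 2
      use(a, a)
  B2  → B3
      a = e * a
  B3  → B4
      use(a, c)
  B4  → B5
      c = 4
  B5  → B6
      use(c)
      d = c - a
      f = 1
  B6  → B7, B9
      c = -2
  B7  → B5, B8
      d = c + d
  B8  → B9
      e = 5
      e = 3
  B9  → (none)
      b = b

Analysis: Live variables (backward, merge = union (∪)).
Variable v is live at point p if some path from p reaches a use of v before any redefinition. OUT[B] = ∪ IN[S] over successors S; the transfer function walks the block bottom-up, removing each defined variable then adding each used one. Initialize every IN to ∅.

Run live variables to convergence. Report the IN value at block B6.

Converged values:
  B0: | IN={b, e, f} | OUT={b, c, e}
  B1: | IN={b, c, e} | OUT={a, b, c, e}
  B2: | IN={a, b, c, e} | OUT={a, b, c}
  B3: | IN={a, b, c} | OUT={a, b}
  B4: | IN={a, b} | OUT={a, b, c}
  B5: | IN={a, b, c} | OUT={a, b, d}
  B6: | IN={a, b, d} | OUT={a, b, c, d}
  B7: | IN={a, b, c, d} | OUT={a, b, c}
  B8: | IN={b} | OUT={b}
  B9: | IN={b} | OUT={}

Merge at B6: OUT[B6] = IN[B7] ⊔ IN[B9] = {a, b, c, d}
Applying B6's transfer function to that OUT value gives IN[B6] (row B6 above).

Answer: {a, b, d}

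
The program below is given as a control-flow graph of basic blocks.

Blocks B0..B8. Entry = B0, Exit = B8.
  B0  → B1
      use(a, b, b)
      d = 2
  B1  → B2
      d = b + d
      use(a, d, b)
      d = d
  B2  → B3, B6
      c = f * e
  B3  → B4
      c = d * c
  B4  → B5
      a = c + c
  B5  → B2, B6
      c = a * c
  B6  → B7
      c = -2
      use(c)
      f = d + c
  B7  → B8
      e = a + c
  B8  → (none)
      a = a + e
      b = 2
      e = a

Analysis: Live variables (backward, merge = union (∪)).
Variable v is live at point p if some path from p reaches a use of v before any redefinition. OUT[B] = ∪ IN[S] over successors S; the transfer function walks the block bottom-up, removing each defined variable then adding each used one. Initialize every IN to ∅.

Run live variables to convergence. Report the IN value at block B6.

Fixpoint table:
  B0:   IN={a, b, e, f}   OUT={a, b, d, e, f}
  B1:   IN={a, b, d, e, f}   OUT={a, d, e, f}
  B2:   IN={a, d, e, f}   OUT={a, c, d, e, f}
  B3:   IN={c, d, e, f}   OUT={c, d, e, f}
  B4:   IN={c, d, e, f}   OUT={a, c, d, e, f}
  B5:   IN={a, c, d, e, f}   OUT={a, d, e, f}
  B6:   IN={a, d}   OUT={a, c}
  B7:   IN={a, c}   OUT={a, e}
  B8:   IN={a, e}   OUT={}

Merge at B6: OUT[B6] = IN[B7] = {a, c}
Applying B6's transfer function to that OUT value gives IN[B6] (row B6 above).

Answer: {a, d}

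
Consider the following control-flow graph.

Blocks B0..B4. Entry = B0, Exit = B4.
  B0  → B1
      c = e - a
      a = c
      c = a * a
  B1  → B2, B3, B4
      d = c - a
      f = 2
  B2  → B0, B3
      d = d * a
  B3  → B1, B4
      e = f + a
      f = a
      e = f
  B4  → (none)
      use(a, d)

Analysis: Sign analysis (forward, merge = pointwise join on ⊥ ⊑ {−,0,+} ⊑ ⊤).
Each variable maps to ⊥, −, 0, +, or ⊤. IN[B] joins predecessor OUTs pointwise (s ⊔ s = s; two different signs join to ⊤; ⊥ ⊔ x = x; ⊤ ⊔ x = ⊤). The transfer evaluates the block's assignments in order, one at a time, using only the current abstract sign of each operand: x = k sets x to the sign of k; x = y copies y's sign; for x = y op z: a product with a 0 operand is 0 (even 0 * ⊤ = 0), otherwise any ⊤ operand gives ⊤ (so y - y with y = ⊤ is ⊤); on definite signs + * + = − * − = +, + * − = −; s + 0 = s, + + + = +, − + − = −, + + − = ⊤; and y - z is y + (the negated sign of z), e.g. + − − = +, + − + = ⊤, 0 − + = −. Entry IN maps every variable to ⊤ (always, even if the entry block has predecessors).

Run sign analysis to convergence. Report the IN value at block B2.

Answer: {a: ⊤, b: ⊤, c: ⊤, d: ⊤, e: ⊤, f: +}

Working:
Per-block solution:
  B0:  IN=(all ⊤)  OUT=(all ⊤)
  B1:  IN=(all ⊤)  OUT={f:+; rest ⊤}
  B2:  IN={f:+; rest ⊤}  OUT={f:+; rest ⊤}
  B3:  IN={f:+; rest ⊤}  OUT=(all ⊤)
  B4:  IN=(all ⊤)  OUT=(all ⊤)

Merge at B2: IN[B2] = OUT[B1] = {a: ⊤, b: ⊤, c: ⊤, d: ⊤, e: ⊤, f: +}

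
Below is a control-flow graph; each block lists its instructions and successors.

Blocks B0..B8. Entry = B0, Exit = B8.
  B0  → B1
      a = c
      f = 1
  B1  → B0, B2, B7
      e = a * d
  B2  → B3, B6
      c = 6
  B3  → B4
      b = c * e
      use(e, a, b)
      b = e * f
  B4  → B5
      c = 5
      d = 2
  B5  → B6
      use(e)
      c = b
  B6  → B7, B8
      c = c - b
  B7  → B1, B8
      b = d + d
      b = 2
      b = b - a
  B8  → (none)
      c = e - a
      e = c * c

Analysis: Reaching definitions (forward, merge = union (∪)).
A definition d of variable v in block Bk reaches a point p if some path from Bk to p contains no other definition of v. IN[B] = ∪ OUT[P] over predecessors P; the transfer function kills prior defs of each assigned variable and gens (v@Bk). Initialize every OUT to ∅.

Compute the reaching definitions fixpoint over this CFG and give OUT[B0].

Converged values:
  B0: | IN={a@B0, b@B7, c@B6, d@B4, e@B1, f@B0} | OUT={a@B0, b@B7, c@B6, d@B4, e@B1, f@B0}
  B1: | IN={a@B0, b@B7, c@B6, d@B4, e@B1, f@B0} | OUT={a@B0, b@B7, c@B6, d@B4, e@B1, f@B0}
  B2: | IN={a@B0, b@B7, c@B6, d@B4, e@B1, f@B0} | OUT={a@B0, b@B7, c@B2, d@B4, e@B1, f@B0}
  B3: | IN={a@B0, b@B7, c@B2, d@B4, e@B1, f@B0} | OUT={a@B0, b@B3, c@B2, d@B4, e@B1, f@B0}
  B4: | IN={a@B0, b@B3, c@B2, d@B4, e@B1, f@B0} | OUT={a@B0, b@B3, c@B4, d@B4, e@B1, f@B0}
  B5: | IN={a@B0, b@B3, c@B4, d@B4, e@B1, f@B0} | OUT={a@B0, b@B3, c@B5, d@B4, e@B1, f@B0}
  B6: | IN={a@B0, b@B3, b@B7, c@B2, c@B5, d@B4, e@B1, f@B0} | OUT={a@B0, b@B3, b@B7, c@B6, d@B4, e@B1, f@B0}
  B7: | IN={a@B0, b@B3, b@B7, c@B6, d@B4, e@B1, f@B0} | OUT={a@B0, b@B7, c@B6, d@B4, e@B1, f@B0}
  B8: | IN={a@B0, b@B3, b@B7, c@B6, d@B4, e@B1, f@B0} | OUT={a@B0, b@B3, b@B7, c@B8, d@B4, e@B8, f@B0}

Merge at B0 (entry node, so the boundary value {} is joined with the incoming edge(s)): IN[B0] = {} ⊔ OUT[B1] = {a@B0, b@B7, c@B6, d@B4, e@B1, f@B0}
Applying B0's transfer function to that IN value gives OUT[B0] (row B0 above).

Answer: {a@B0, b@B7, c@B6, d@B4, e@B1, f@B0}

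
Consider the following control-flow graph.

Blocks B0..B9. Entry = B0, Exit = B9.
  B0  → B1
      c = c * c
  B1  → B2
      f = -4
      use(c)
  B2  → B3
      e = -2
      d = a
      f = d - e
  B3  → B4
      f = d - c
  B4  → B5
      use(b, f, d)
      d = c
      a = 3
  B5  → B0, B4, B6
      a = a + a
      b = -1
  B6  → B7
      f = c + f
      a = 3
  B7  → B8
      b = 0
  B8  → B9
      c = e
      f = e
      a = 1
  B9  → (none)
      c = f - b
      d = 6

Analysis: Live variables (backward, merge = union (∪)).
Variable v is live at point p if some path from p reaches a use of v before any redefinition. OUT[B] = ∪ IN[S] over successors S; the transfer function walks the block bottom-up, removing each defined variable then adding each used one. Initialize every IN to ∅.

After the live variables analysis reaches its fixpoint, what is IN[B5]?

Answer: {a, c, d, e, f}

Working:
Converged values:
  B0:   IN={a, b, c}   OUT={a, b, c}
  B1:   IN={a, b, c}   OUT={a, b, c}
  B2:   IN={a, b, c}   OUT={b, c, d, e}
  B3:   IN={b, c, d, e}   OUT={b, c, d, e, f}
  B4:   IN={b, c, d, e, f}   OUT={a, c, d, e, f}
  B5:   IN={a, c, d, e, f}   OUT={a, b, c, d, e, f}
  B6:   IN={c, e, f}   OUT={e}
  B7:   IN={e}   OUT={b, e}
  B8:   IN={b, e}   OUT={b, f}
  B9:   IN={b, f}   OUT={}

Merge at B5: OUT[B5] = IN[B0] ⊔ IN[B4] ⊔ IN[B6] = {a, b, c, d, e, f}
Applying B5's transfer function to that OUT value gives IN[B5] (row B5 above).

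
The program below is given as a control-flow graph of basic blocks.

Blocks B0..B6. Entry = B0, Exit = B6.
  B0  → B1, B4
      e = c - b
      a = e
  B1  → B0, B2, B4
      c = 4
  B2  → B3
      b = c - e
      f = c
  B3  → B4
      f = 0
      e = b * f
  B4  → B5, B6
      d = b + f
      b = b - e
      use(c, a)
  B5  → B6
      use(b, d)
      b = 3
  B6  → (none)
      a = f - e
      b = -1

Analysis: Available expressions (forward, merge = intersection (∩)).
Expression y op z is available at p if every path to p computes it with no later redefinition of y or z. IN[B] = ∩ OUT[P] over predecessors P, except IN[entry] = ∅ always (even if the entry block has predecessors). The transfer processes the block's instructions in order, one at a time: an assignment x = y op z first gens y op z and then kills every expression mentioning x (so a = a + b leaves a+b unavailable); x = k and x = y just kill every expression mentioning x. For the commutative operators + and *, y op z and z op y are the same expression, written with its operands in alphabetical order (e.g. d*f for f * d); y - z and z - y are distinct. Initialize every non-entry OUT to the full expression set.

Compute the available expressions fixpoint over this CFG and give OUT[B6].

Answer: {f-e}

Working:
Converged values:
  B0:  IN={}  OUT={c-b}
  B1:  IN={c-b}  OUT={}
  B2:  IN={}  OUT={c-e}
  B3:  IN={c-e}  OUT={b*f}
  B4:  IN={}  OUT={}
  B5:  IN={}  OUT={}
  B6:  IN={}  OUT={f-e}

Merge at B6: IN[B6] = OUT[B4] ∩ OUT[B5] = {}
Applying B6's transfer function to that IN value gives OUT[B6] (row B6 above).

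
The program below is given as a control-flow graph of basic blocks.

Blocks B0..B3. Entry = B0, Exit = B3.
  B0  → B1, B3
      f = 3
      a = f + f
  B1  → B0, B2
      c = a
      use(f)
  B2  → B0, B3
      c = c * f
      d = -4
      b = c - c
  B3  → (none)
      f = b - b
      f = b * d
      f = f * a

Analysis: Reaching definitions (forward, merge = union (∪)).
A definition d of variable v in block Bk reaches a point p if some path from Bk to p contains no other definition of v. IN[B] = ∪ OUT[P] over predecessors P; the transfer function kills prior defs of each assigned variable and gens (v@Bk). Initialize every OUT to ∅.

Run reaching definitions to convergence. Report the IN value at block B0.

Per-block solution:
  B0: | IN={a@B0, b@B2, c@B1, c@B2, d@B2, f@B0} | OUT={a@B0, b@B2, c@B1, c@B2, d@B2, f@B0}
  B1: | IN={a@B0, b@B2, c@B1, c@B2, d@B2, f@B0} | OUT={a@B0, b@B2, c@B1, d@B2, f@B0}
  B2: | IN={a@B0, b@B2, c@B1, d@B2, f@B0} | OUT={a@B0, b@B2, c@B2, d@B2, f@B0}
  B3: | IN={a@B0, b@B2, c@B1, c@B2, d@B2, f@B0} | OUT={a@B0, b@B2, c@B1, c@B2, d@B2, f@B3}

Merge at B0 (entry node, so the boundary value {} is joined with the incoming edge(s)): IN[B0] = {} ⊔ OUT[B1] ⊔ OUT[B2] = {a@B0, b@B2, c@B1, c@B2, d@B2, f@B0}

Answer: {a@B0, b@B2, c@B1, c@B2, d@B2, f@B0}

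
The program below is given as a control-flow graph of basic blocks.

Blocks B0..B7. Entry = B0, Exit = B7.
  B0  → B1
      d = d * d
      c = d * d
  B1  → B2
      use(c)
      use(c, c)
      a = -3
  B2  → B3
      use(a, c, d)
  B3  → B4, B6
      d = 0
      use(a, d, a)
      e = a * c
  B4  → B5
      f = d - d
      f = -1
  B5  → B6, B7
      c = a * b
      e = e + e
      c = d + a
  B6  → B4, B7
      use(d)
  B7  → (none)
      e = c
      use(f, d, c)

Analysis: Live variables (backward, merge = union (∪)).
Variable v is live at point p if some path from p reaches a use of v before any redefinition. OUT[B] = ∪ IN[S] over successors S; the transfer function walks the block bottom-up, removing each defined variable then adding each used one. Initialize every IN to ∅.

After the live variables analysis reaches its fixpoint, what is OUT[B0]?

Converged values:
  B0:   IN={b, d, f}   OUT={b, c, d, f}
  B1:   IN={b, c, d, f}   OUT={a, b, c, d, f}
  B2:   IN={a, b, c, d, f}   OUT={a, b, c, f}
  B3:   IN={a, b, c, f}   OUT={a, b, c, d, e, f}
  B4:   IN={a, b, d, e}   OUT={a, b, d, e, f}
  B5:   IN={a, b, d, e, f}   OUT={a, b, c, d, e, f}
  B6:   IN={a, b, c, d, e, f}   OUT={a, b, c, d, e, f}
  B7:   IN={c, d, f}   OUT={}

Merge at B0: OUT[B0] = IN[B1] = {b, c, d, f}

Answer: {b, c, d, f}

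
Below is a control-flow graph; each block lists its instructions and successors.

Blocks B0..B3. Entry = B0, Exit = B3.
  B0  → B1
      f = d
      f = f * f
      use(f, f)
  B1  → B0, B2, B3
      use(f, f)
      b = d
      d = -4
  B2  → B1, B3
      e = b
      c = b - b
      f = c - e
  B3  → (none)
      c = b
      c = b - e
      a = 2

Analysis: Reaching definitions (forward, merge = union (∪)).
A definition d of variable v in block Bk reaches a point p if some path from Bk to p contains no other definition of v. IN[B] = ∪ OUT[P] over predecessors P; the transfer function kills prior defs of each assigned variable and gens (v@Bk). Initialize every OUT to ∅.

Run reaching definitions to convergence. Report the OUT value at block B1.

Per-block solution:
  B0: | IN={b@B1, c@B2, d@B1, e@B2, f@B0, f@B2} | OUT={b@B1, c@B2, d@B1, e@B2, f@B0}
  B1: | IN={b@B1, c@B2, d@B1, e@B2, f@B0, f@B2} | OUT={b@B1, c@B2, d@B1, e@B2, f@B0, f@B2}
  B2: | IN={b@B1, c@B2, d@B1, e@B2, f@B0, f@B2} | OUT={b@B1, c@B2, d@B1, e@B2, f@B2}
  B3: | IN={b@B1, c@B2, d@B1, e@B2, f@B0, f@B2} | OUT={a@B3, b@B1, c@B3, d@B1, e@B2, f@B0, f@B2}

Merge at B1: IN[B1] = OUT[B0] ⊔ OUT[B2] = {b@B1, c@B2, d@B1, e@B2, f@B0, f@B2}
Applying B1's transfer function to that IN value gives OUT[B1] (row B1 above).

Answer: {b@B1, c@B2, d@B1, e@B2, f@B0, f@B2}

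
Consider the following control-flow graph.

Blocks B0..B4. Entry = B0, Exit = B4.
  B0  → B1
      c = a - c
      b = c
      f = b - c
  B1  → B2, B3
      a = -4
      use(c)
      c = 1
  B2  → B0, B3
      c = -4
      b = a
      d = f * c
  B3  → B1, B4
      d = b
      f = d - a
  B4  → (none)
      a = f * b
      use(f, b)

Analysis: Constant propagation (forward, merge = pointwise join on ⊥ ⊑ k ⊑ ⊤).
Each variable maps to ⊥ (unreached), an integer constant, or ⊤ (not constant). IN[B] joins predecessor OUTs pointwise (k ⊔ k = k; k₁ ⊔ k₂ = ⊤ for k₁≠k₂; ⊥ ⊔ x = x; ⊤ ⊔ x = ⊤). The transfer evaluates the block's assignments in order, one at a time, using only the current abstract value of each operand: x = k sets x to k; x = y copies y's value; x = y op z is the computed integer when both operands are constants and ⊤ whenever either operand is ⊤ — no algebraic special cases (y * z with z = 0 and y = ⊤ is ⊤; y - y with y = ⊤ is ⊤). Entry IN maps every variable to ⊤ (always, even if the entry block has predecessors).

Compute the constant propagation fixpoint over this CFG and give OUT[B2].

Converged values:
  B0: | IN=(all ⊤) | OUT=(all ⊤)
  B1: | IN=(all ⊤) | OUT={a:-4, c:1; rest ⊤}
  B2: | IN={a:-4, c:1; rest ⊤} | OUT={a:-4, b:-4, c:-4; rest ⊤}
  B3: | IN={a:-4; rest ⊤} | OUT={a:-4; rest ⊤}
  B4: | IN={a:-4; rest ⊤} | OUT=(all ⊤)

Merge at B2: IN[B2] = OUT[B1] = {a: -4, b: ⊤, c: 1, d: ⊤, e: ⊤, f: ⊤}
Applying B2's transfer function to that IN value gives OUT[B2] (row B2 above).

Answer: {a: -4, b: -4, c: -4, d: ⊤, e: ⊤, f: ⊤}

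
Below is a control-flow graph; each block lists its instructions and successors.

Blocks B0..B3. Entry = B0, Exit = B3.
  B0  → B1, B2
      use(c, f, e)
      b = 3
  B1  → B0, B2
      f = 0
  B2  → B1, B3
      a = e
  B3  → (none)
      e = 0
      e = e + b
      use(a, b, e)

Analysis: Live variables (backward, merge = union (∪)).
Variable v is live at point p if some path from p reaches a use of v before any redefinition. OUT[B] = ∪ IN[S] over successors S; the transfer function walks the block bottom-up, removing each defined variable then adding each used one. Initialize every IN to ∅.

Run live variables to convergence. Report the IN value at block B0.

Converged values:
  B0:  IN={c, e, f}  OUT={b, c, e}
  B1:  IN={b, c, e}  OUT={b, c, e, f}
  B2:  IN={b, c, e}  OUT={a, b, c, e}
  B3:  IN={a, b}  OUT={}

Merge at B0: OUT[B0] = IN[B1] ⊔ IN[B2] = {b, c, e}
Applying B0's transfer function to that OUT value gives IN[B0] (row B0 above).

Answer: {c, e, f}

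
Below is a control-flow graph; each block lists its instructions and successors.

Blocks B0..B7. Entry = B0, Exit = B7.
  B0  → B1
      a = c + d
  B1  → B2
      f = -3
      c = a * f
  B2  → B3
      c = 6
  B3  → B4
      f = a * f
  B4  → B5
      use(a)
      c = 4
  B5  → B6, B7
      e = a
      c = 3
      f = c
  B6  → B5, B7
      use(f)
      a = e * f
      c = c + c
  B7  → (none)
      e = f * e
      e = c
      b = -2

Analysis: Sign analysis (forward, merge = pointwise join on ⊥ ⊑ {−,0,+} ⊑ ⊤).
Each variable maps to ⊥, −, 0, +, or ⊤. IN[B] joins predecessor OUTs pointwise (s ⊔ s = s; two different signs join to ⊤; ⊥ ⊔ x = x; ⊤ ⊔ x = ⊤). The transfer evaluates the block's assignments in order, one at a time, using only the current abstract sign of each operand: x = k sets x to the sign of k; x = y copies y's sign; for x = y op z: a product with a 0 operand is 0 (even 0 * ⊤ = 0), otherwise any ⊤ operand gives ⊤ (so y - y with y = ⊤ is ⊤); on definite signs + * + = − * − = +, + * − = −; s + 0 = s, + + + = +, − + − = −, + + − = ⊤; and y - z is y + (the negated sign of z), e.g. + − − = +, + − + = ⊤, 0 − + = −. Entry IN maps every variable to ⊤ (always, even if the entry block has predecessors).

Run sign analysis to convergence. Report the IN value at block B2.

Converged values:
  B0:   IN=(all ⊤)   OUT=(all ⊤)
  B1:   IN=(all ⊤)   OUT={f:-; rest ⊤}
  B2:   IN={f:-; rest ⊤}   OUT={c:+, f:-; rest ⊤}
  B3:   IN={c:+, f:-; rest ⊤}   OUT={c:+; rest ⊤}
  B4:   IN={c:+; rest ⊤}   OUT={c:+; rest ⊤}
  B5:   IN={c:+; rest ⊤}   OUT={c:+, f:+; rest ⊤}
  B6:   IN={c:+, f:+; rest ⊤}   OUT={c:+, f:+; rest ⊤}
  B7:   IN={c:+, f:+; rest ⊤}   OUT={b:-, c:+, e:+, f:+; rest ⊤}

Merge at B2: IN[B2] = OUT[B1] = {a: ⊤, b: ⊤, c: ⊤, d: ⊤, e: ⊤, f: -}

Answer: {a: ⊤, b: ⊤, c: ⊤, d: ⊤, e: ⊤, f: -}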